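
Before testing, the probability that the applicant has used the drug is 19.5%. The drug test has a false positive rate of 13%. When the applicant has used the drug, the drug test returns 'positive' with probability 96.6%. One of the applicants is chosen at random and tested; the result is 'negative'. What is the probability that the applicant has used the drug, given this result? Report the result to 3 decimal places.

Write H for 'the applicant has used the drug'. Prior odds H:¬H = 0.195/0.805 = 0.24224. For the 'negative' outcome, the likelihood ratio is 0.034/0.87 = 0.039080.
Posterior odds = 0.24224 × 0.039080 = 0.0094667, so P(H|E) = 0.0094667/(1+0.0094667) = 0.009.

P(H | E) ≈ 0.009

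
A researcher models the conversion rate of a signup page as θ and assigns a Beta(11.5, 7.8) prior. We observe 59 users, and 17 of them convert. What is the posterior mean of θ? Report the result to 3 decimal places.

The binomial likelihood is conjugate to the Beta prior: with 17 successes and 42 failures, the posterior is Beta(11.5+17, 7.8+42) = Beta(28.5, 49.8).
E[θ | data] = 28.5/(28.5+49.8) = 0.364.

Posterior mean ≈ 0.364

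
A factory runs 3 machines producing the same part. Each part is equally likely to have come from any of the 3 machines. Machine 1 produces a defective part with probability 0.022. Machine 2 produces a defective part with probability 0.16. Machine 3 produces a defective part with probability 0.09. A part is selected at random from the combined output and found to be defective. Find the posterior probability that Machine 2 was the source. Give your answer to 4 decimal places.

Posterior probability ≈ 0.5882

P(defective|M1) = 0.022; P(defective|M2) = 0.16; P(defective|M3) = 0.09.
Prior × likelihood for each source: 0.333333·0.022=0.007333, 0.333333·0.16=0.05333, 0.333333·0.09=0.03000. Summing gives P(defective) = 0.090667.
P(Machine 2 | defective) = 0.05333 / 0.090667 = 0.5882.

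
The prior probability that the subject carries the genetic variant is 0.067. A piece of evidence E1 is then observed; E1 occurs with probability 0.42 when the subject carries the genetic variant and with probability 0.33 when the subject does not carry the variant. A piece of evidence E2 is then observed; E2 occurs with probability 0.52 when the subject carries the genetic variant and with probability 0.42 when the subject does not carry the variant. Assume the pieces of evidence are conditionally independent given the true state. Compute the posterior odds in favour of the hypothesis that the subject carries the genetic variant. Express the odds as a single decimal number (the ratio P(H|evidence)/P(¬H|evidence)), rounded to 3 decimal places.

Posterior odds ≈ 0.113

Prior odds = 0.067/(1−0.067) = 0.071811. In log-odds, ln(0.071811) = -2.6337.
Add log likelihood ratios: ln(1.2727) + ln(1.2381) = 0.45474.
Posterior log-odds = -2.1790, so posterior odds = exp(-2.1790) = 0.11316.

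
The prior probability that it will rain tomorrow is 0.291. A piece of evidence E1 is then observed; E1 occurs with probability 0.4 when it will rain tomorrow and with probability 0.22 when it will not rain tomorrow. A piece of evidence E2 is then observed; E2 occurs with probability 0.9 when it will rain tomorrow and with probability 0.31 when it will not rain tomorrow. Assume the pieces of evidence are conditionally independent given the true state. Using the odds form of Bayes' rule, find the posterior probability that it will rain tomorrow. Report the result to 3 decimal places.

Posterior probability ≈ 0.684

Prior odds = 0.291/(1−0.291) = 0.41044. In log-odds, ln(0.41044) = -0.89053.
Add log likelihood ratios: ln(1.8182) + ln(2.9032) = 1.6637.
Posterior log-odds = 0.77313, so posterior odds = exp(0.77313) = 2.1665. Converting, P(H|E) = 2.1665/3.1665 = 0.684.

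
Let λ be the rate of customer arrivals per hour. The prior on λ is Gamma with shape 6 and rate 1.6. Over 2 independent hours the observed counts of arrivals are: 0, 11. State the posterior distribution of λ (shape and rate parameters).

Posterior: Gamma(shape=17, rate=3.6)

Total count ∑xᵢ = 11 over n = 2 hours.
Gamma is conjugate to the Poisson likelihood: posterior is Gamma(shape = 6+11 = 17, rate = 1.6+2 = 3.6).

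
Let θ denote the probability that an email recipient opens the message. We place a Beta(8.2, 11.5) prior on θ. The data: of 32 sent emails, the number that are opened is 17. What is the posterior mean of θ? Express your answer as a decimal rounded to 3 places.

Observing 17 successes and 15 failures updates Beta(8.2, 11.5) by adding the success and failure counts to the two shape parameters: α = 8.2+17 = 25.2, β = 11.5+15 = 26.5.
Posterior mean = α/(α+β) = 25.2/51.7 = 0.487.

Posterior mean ≈ 0.487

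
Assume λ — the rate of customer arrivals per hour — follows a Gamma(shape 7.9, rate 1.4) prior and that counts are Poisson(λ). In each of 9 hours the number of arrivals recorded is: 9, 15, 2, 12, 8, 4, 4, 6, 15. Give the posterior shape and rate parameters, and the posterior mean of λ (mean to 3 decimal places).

Posterior: Gamma(shape=82.9, rate=10.4); mean ≈ 7.971

Total count ∑xᵢ = 75 over n = 9 hours.
Gamma is conjugate to the Poisson likelihood: posterior is Gamma(shape = 7.9+75 = 82.9, rate = 1.4+9 = 10.4).
E[λ | data] = 82.9/10.4 = 7.971.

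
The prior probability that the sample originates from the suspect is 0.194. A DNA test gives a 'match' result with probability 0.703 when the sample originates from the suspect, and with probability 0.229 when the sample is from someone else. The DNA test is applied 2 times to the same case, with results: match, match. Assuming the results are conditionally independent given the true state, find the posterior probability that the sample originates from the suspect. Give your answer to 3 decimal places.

Posterior P(H) ≈ 0.694

With H the event that the sample originates from the suspect, the joint likelihood of the observed sequence is P(data|H) = 0.703·0.703 = 0.49421 and P(data|¬H) = 0.229·0.229 = 0.052441.
Bayes: P(H|data) = 0.194·0.49421 / (0.194·0.49421 + 0.806·0.052441) = 0.095877/0.13814 = 0.6940.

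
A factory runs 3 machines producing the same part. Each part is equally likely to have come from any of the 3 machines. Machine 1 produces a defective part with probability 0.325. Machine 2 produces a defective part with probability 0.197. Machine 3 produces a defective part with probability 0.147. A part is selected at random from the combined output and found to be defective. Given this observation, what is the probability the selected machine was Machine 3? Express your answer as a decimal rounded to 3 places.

Tabulate prior·likelihood by source: [1] prior 0.333333, lik 0.325, product 0.1083; [2] prior 0.333333, lik 0.197, product 0.06567; [3] prior 0.333333, lik 0.147, product 0.04900.
Normalizing constant = 0.22300; the posterior for Machine 3 is its product over the sum, 0.04900/0.22300 = 0.220.

Posterior probability ≈ 0.220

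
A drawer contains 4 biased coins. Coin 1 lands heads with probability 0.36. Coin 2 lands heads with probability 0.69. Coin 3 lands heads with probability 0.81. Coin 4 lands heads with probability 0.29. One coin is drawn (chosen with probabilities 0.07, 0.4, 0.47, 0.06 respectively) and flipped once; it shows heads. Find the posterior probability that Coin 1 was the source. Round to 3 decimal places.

Posterior probability ≈ 0.036

Tabulate prior·likelihood by source: [1] prior 0.07, lik 0.36, product 0.02520; [2] prior 0.4, lik 0.69, product 0.2760; [3] prior 0.47, lik 0.81, product 0.3807; [4] prior 0.06, lik 0.29, product 0.01740.
Normalizing constant = 0.69930; the posterior for Coin 1 is its product over the sum, 0.02520/0.69930 = 0.036.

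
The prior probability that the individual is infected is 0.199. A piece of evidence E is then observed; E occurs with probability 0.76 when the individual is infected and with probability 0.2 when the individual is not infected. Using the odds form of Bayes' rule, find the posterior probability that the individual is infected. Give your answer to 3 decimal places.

Prior odds = 0.199/(1−0.199) = 0.24844. In log-odds, ln(0.24844) = -1.3926.
Add log likelihood ratio: ln(3.8000) = 1.3350.
Posterior log-odds = -0.057555, so posterior odds = exp(-0.057555) = 0.94407. Converting, P(H|E) = 0.94407/1.9441 = 0.486.

Posterior probability ≈ 0.486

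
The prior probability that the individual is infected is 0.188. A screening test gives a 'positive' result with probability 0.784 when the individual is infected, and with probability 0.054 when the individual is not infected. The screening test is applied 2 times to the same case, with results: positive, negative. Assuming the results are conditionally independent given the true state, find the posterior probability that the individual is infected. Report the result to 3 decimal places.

With H the event that the individual is infected, the joint likelihood of the observed sequence is P(data|H) = 0.784·0.216 = 0.16934 and P(data|¬H) = 0.054·0.946 = 0.051084.
Bayes: P(H|data) = 0.188·0.16934 / (0.188·0.16934 + 0.812·0.051084) = 0.031837/0.073317 = 0.4342.

Posterior P(H) ≈ 0.434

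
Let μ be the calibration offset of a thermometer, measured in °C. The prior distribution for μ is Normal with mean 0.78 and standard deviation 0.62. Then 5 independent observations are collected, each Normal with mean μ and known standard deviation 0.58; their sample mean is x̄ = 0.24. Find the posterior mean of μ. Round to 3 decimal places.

Posterior mean ≈ 0.320

Prior precision 1/τ₀² = 1/0.62² = 2.60146; data precision n/σ² = 5/0.58² = 14.8633.
Posterior precision = 2.60146 + 14.8633 = 17.4647.
Posterior mean = (2.60146·0.78 + 14.8633·0.24) / 17.4647 = 0.320.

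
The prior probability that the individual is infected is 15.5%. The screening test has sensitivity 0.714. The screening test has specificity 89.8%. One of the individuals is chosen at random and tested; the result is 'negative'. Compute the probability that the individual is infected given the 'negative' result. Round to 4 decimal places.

P(H | E) ≈ 0.0552

Let H be the event that the individual is infected. P(H) = 0.155, so P(¬H) = 0.845. With E the 'negative' result, P(E|H) = 0.286 and P(E|¬H) = 0.898.
P(E) = 0.286·0.155 + 0.898·0.845 = 0.044330 + 0.75881 = 0.80314.
By Bayes' theorem, P(H|E) = 0.044330 / 0.80314 = 0.0552.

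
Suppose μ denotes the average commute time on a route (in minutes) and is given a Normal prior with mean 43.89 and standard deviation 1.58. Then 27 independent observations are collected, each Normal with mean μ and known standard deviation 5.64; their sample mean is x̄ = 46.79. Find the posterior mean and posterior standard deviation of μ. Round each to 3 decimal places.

With known σ, the Normal prior is conjugate. Weight on the data is w = (n/σ²)/(n/σ² + 1/τ₀²) = 0.848800/(0.848800+0.400577) = 0.67938.
Posterior mean = w·x̄ + (1−w)·μ₀ = 0.67938·46.79 + 0.32062·43.89 = 45.860. Posterior variance = 1/(0.848800+0.400577) = 0.800399, so SD = 0.895.

Posterior mean ≈ 45.860; posterior SD ≈ 0.895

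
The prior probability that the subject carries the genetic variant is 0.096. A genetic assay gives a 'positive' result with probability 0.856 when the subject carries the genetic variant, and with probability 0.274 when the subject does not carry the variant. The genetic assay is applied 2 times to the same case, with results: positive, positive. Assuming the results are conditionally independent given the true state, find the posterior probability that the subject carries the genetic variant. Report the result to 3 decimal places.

With H the event that the subject carries the genetic variant, the joint likelihood of the observed sequence is P(data|H) = 0.856·0.856 = 0.73274 and P(data|¬H) = 0.274·0.274 = 0.075076.
Bayes: P(H|data) = 0.096·0.73274 / (0.096·0.73274 + 0.904·0.075076) = 0.070343/0.13821 = 0.5089.

Posterior P(H) ≈ 0.509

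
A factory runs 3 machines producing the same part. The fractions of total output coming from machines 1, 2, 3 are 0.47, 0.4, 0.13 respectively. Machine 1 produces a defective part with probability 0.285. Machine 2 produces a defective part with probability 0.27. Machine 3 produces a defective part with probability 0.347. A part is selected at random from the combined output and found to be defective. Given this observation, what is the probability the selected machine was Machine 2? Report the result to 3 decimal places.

P(defective|M1) = 0.285; P(defective|M2) = 0.27; P(defective|M3) = 0.347.
Prior × likelihood for each source: 0.47·0.285=0.1339, 0.4·0.27=0.1080, 0.13·0.347=0.04511. Summing gives P(defective) = 0.28706.
P(Machine 2 | defective) = 0.1080 / 0.28706 = 0.376.

Posterior probability ≈ 0.376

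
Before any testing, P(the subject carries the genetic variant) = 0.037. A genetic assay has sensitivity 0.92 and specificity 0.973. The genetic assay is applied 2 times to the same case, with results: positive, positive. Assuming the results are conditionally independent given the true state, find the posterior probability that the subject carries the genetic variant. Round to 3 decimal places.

Let H be the event that the subject carries the genetic variant; start with P(H) = 0.037. P('positive'|H) = 0.92, P('positive'|¬H) = 0.027.
Update on result 1 ('positive'): P(H) ← 0.92·0.0370 / (0.92·0.0370 + 0.027·0.9630) = 0.034040/0.060041 = 0.5669.
Update on result 2 ('positive'): P(H) ← 0.92·0.5669 / (0.92·0.5669 + 0.027·0.4331) = 0.52159/0.53328 = 0.9781.

Posterior P(H) ≈ 0.978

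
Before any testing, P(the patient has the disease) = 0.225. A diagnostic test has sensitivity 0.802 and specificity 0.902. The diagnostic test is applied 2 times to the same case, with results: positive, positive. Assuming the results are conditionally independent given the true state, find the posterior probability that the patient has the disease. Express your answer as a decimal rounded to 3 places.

Let H be the event that the patient has the disease; start with P(H) = 0.225. P('positive'|H) = 0.802, P('positive'|¬H) = 0.098.
Update on result 1 ('positive'): P(H) ← 0.802·0.2250 / (0.802·0.2250 + 0.098·0.7750) = 0.18045/0.25640 = 0.7038.
Update on result 2 ('positive'): P(H) ← 0.802·0.7038 / (0.802·0.7038 + 0.098·0.2962) = 0.56443/0.59346 = 0.9511.

Posterior P(H) ≈ 0.951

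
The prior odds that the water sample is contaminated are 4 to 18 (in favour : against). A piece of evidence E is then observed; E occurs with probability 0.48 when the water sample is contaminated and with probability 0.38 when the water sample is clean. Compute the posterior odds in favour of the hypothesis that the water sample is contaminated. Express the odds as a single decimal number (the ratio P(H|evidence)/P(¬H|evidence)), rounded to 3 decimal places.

Posterior odds ≈ 0.281

Prior odds = 4/18 = 0.22222. In log-odds, ln(0.22222) = -1.5041.
Add log likelihood ratio: ln(1.2632) = 0.23361.
Posterior log-odds = -1.2705, so posterior odds = exp(-1.2705) = 0.28070.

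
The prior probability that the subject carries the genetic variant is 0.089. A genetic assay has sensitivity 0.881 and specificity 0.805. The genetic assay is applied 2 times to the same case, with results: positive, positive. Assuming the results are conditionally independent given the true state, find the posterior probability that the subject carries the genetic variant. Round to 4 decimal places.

Posterior P(H) ≈ 0.6660

With H the event that the subject carries the genetic variant, the joint likelihood of the observed sequence is P(data|H) = 0.881·0.881 = 0.77616 and P(data|¬H) = 0.195·0.195 = 0.038025.
Bayes: P(H|data) = 0.089·0.77616 / (0.089·0.77616 + 0.911·0.038025) = 0.069078/0.10372 = 0.6660.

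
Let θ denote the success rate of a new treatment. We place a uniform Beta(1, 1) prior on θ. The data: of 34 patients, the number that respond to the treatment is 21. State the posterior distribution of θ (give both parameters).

Observing 21 successes and 13 failures updates Beta(1, 1) by adding the success and failure counts to the two shape parameters: α = 1+21 = 22, β = 1+13 = 14.

Posterior: Beta(22, 14)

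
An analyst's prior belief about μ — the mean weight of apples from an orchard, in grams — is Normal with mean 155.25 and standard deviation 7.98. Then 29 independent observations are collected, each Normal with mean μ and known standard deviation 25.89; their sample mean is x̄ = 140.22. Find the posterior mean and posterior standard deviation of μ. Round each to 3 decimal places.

Posterior mean ≈ 144.223; posterior SD ≈ 4.118

With known σ, the Normal prior is conjugate. Weight on the data is w = (n/σ²)/(n/σ² + 1/τ₀²) = 0.0432647/(0.0432647+0.0157034) = 0.73370.
Posterior mean = w·x̄ + (1−w)·μ₀ = 0.73370·140.22 + 0.26630·155.25 = 144.223. Posterior variance = 1/(0.0432647+0.0157034) = 16.9583, so SD = 4.118.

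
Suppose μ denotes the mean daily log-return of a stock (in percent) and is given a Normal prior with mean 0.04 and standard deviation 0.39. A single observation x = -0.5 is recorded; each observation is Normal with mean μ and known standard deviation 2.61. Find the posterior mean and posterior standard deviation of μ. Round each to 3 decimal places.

With known σ, the Normal prior is conjugate. Weight on the data is w = (n/σ²)/(n/σ² + 1/τ₀²) = 0.146798/(0.146798+6.57462) = 0.021840.
Posterior mean = w·x̄ + (1−w)·μ₀ = 0.021840·-0.5 + 0.97816·0.04 = 0.028. Posterior variance = 1/(0.146798+6.57462) = 0.148778, so SD = 0.386.

Posterior mean ≈ 0.028; posterior SD ≈ 0.386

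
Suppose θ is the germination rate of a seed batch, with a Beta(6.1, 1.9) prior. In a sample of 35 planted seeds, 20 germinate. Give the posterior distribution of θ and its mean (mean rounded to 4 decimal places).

The binomial likelihood is conjugate to the Beta prior: with 20 successes and 15 failures, the posterior is Beta(6.1+20, 1.9+15) = Beta(26.1, 16.9).
E[θ | data] = 26.1/(26.1+16.9) = 0.6070.

Posterior: Beta(26.1, 16.9); mean ≈ 0.6070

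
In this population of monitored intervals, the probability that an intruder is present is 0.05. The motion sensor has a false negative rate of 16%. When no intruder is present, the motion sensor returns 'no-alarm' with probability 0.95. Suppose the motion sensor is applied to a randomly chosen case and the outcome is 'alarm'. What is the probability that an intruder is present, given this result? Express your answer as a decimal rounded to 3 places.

Write H for 'an intruder is present'. Prior odds H:¬H = 0.05/0.95 = 0.052632. For the 'alarm' outcome, the likelihood ratio is 0.84/0.05 = 16.800.
Posterior odds = 0.052632 × 16.800 = 0.88421, so P(H|E) = 0.88421/(1+0.88421) = 0.469.

P(H | E) ≈ 0.469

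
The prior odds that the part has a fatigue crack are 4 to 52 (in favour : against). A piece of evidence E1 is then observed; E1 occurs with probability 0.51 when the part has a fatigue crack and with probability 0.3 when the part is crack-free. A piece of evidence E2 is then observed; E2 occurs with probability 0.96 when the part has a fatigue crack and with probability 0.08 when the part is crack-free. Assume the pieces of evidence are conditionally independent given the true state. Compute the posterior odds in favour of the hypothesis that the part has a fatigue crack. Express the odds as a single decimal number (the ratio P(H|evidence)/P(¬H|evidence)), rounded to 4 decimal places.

Prior odds = 4/52 = 0.076923.
Likelihood ratio for E1 = 0.51/0.3 = 1.7000.
Likelihood ratio for E2 = 0.96/0.08 = 12.000.
Posterior odds = prior odds × LR₁ × LR₂ = 1.5692.

Posterior odds ≈ 1.5692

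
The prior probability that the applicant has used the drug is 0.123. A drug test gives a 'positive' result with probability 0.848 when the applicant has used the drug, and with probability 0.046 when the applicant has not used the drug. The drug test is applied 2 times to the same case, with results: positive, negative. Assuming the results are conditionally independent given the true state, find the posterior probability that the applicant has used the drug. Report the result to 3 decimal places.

Posterior P(H) ≈ 0.292

With H the event that the applicant has used the drug, the joint likelihood of the observed sequence is P(data|H) = 0.848·0.152 = 0.12890 and P(data|¬H) = 0.046·0.954 = 0.043884.
Bayes: P(H|data) = 0.123·0.12890 / (0.123·0.12890 + 0.877·0.043884) = 0.015854/0.054340 = 0.2918.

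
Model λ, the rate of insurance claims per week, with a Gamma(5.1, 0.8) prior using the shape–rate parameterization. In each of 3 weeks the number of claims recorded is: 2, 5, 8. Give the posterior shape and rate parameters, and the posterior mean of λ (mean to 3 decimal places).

Posterior: Gamma(shape=20.1, rate=3.8); mean ≈ 5.289

Total count ∑xᵢ = 15 over n = 3 weeks.
Gamma is conjugate to the Poisson likelihood: posterior is Gamma(shape = 5.1+15 = 20.1, rate = 0.8+3 = 3.8).
E[λ | data] = 20.1/3.8 = 5.289.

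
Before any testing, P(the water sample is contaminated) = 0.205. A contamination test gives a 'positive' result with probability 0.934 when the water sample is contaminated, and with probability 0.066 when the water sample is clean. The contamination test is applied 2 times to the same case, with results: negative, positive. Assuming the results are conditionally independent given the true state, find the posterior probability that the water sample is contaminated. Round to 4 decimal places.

With H the event that the water sample is contaminated, the joint likelihood of the observed sequence is P(data|H) = 0.066·0.934 = 0.061644 and P(data|¬H) = 0.934·0.066 = 0.061644.
Bayes: P(H|data) = 0.205·0.061644 / (0.205·0.061644 + 0.795·0.061644) = 0.012637/0.061644 = 0.2050.

Posterior P(H) ≈ 0.2050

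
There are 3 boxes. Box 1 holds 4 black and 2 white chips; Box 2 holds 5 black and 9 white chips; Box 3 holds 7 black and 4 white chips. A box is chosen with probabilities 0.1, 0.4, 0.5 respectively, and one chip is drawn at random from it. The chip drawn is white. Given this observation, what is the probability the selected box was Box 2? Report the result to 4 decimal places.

Tabulate prior·likelihood by source: [1] prior 0.1, lik 0.3333, product 0.03333; [2] prior 0.4, lik 0.6429, product 0.2571; [3] prior 0.5, lik 0.3636, product 0.1818.
Normalizing constant = 0.47229; the posterior for Box 2 is its product over the sum, 0.2571/0.47229 = 0.5445.

Posterior probability ≈ 0.5445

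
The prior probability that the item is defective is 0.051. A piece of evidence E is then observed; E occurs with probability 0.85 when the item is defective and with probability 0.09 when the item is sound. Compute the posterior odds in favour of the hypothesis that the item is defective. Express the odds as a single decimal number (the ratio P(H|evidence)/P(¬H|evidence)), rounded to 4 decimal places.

Prior odds = 0.051/(1−0.051) = 0.053741. In log-odds, ln(0.053741) = -2.9236.
Add log likelihood ratio: ln(9.4444) = 2.2454.
Posterior log-odds = -0.67816, so posterior odds = exp(-0.67816) = 0.50755.

Posterior odds ≈ 0.5076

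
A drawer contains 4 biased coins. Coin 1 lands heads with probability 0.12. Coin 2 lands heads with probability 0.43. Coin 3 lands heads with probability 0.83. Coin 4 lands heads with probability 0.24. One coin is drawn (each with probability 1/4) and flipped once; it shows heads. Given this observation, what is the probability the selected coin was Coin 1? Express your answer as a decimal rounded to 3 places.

P(heads|C1) = 0.12; P(heads|C2) = 0.43; P(heads|C3) = 0.83; P(heads|C4) = 0.24.
Prior × likelihood for each source: 0.25·0.12=0.03000, 0.25·0.43=0.1075, 0.25·0.83=0.2075, 0.25·0.24=0.06000. Summing gives P(heads) = 0.40500.
P(Coin 1 | heads) = 0.03000 / 0.40500 = 0.074.

Posterior probability ≈ 0.074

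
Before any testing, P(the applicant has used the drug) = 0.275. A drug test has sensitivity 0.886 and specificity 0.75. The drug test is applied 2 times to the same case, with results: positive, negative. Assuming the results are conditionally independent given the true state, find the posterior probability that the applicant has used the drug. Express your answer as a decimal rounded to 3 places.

Posterior P(H) ≈ 0.170

Let H be the event that the applicant has used the drug; start with P(H) = 0.275. P('positive'|H) = 0.886, P('positive'|¬H) = 0.25.
Update on result 1 ('positive'): P(H) ← 0.886·0.2750 / (0.886·0.2750 + 0.25·0.7250) = 0.24365/0.42490 = 0.5734.
Update on result 2 ('negative'): P(H) ← 0.114·0.5734 / (0.114·0.5734 + 0.75·0.4266) = 0.065371/0.38530 = 0.1697.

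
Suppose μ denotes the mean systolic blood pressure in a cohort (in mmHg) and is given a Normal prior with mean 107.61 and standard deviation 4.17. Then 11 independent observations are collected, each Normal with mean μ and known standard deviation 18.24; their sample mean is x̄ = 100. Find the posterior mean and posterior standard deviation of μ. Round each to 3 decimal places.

Prior precision 1/τ₀² = 1/4.17² = 0.0575080; data precision n/σ² = 11/18.24² = 0.0330631.
Posterior precision = 0.0575080 + 0.0330631 = 0.0905710, giving posterior SD = 1/√0.0905710 = 3.323.
Posterior mean = (0.0575080·107.61 + 0.0330631·100) / 0.0905710 = 104.832.

Posterior mean ≈ 104.832; posterior SD ≈ 3.323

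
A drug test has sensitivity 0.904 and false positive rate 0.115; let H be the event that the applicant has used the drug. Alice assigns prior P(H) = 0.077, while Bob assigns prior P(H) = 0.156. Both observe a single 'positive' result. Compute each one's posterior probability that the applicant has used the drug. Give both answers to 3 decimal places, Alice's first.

The likelihood ratio for a 'positive' result is 0.904/0.115 = 7.8609.
Alice: prior odds 0.077/0.923 = 0.083424; posterior odds 0.65578; posterior probability 0.396.
Bob: prior odds 0.156/0.844 = 0.18483; posterior odds 1.4530; posterior probability 0.592.

Alice: 0.396; Bob: 0.592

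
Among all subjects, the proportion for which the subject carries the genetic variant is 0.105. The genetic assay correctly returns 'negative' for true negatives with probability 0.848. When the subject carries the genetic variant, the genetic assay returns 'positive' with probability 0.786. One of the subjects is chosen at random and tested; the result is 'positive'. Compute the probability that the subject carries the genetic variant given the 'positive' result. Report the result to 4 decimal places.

P(H | E) ≈ 0.3776

Write H for 'the subject carries the genetic variant'. Prior odds H:¬H = 0.105/0.895 = 0.11732. For the 'positive' outcome, the likelihood ratio is 0.786/0.152 = 5.1711.
Posterior odds = 0.11732 × 5.1711 = 0.60666, so P(H|E) = 0.60666/(1+0.60666) = 0.3776.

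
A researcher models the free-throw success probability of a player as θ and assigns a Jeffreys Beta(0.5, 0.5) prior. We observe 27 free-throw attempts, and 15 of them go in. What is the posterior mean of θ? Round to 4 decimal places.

Posterior mean ≈ 0.5536

The binomial likelihood is conjugate to the Beta prior: with 15 successes and 12 failures, the posterior is Beta(0.5+15, 0.5+12) = Beta(15.5, 12.5).
Posterior mean = α/(α+β) = 15.5/28 = 0.5536.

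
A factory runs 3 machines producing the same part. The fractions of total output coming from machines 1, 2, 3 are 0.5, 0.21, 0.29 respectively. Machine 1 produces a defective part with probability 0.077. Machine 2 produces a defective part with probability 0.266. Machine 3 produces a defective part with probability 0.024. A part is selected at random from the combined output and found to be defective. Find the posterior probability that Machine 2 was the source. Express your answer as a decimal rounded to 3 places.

Tabulate prior·likelihood by source: [1] prior 0.5, lik 0.077, product 0.03850; [2] prior 0.21, lik 0.266, product 0.05586; [3] prior 0.29, lik 0.024, product 0.006960.
Normalizing constant = 0.10132; the posterior for Machine 2 is its product over the sum, 0.05586/0.10132 = 0.551.

Posterior probability ≈ 0.551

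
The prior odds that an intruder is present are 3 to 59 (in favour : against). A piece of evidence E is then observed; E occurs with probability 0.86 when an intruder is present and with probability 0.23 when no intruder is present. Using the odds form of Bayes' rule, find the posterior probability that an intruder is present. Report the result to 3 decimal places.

Prior odds = 3/59 = 0.050847. In log-odds, ln(0.050847) = -2.9789.
Add log likelihood ratio: ln(3.7391) = 1.3189.
Posterior log-odds = -1.6601, so posterior odds = exp(-1.6601) = 0.19013. Converting, P(H|E) = 0.19013/1.1901 = 0.160.

Posterior probability ≈ 0.160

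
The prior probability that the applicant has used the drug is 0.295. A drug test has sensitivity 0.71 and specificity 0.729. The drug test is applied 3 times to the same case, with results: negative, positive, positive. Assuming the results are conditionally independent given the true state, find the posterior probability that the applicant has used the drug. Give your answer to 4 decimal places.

With H the event that the applicant has used the drug, the joint likelihood of the observed sequence is P(data|H) = 0.29·0.71·0.71 = 0.14619 and P(data|¬H) = 0.729·0.271·0.271 = 0.053538.
Bayes: P(H|data) = 0.295·0.14619 / (0.295·0.14619 + 0.705·0.053538) = 0.043126/0.080870 = 0.5333.

Posterior P(H) ≈ 0.5333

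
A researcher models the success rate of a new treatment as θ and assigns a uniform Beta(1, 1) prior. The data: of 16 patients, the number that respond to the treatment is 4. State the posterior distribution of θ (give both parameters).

Posterior: Beta(5, 13)

The binomial likelihood is conjugate to the Beta prior: with 4 successes and 12 failures, the posterior is Beta(1+4, 1+12) = Beta(5, 13).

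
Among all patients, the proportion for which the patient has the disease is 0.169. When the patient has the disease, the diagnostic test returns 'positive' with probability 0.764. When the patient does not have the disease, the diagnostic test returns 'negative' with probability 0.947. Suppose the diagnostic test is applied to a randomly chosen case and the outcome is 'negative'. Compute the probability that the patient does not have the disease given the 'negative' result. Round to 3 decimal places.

Write H for 'the patient has the disease'. Prior odds H:¬H = 0.169/0.831 = 0.20337. For the 'negative' outcome, the likelihood ratio is 0.236/0.947 = 0.24921.
Posterior odds = 0.20337 × 0.24921 = 0.050681, so P(H|E) = 0.050681/(1+0.050681) = 0.048. Then P(¬H|E) = 1 − 0.048 = 0.952.

P(¬H | E) ≈ 0.952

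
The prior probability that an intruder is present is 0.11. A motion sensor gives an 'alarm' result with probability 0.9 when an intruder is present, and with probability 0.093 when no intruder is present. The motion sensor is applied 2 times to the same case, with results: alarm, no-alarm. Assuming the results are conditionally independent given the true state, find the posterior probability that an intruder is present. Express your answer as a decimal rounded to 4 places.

Let H be the event that an intruder is present; start with P(H) = 0.11. P('alarm'|H) = 0.9, P('alarm'|¬H) = 0.093.
Update on result 1 ('alarm'): P(H) ← 0.9·0.1100 / (0.9·0.1100 + 0.093·0.8900) = 0.099000/0.18177 = 0.5446.
Update on result 2 ('no-alarm'): P(H) ← 0.1·0.5446 / (0.1·0.5446 + 0.907·0.4554) = 0.054464/0.46747 = 0.1165.

Posterior P(H) ≈ 0.1165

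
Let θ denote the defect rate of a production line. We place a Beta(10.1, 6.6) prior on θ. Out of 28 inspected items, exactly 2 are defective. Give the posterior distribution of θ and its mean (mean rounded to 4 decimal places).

Observing 2 successes and 26 failures updates Beta(10.1, 6.6) by adding the success and failure counts to the two shape parameters: α = 10.1+2 = 12.1, β = 6.6+26 = 32.6.
E[θ | data] = 12.1/(12.1+32.6) = 0.2707.

Posterior: Beta(12.1, 32.6); mean ≈ 0.2707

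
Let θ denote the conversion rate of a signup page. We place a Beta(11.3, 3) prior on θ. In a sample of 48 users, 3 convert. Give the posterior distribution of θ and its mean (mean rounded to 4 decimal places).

The binomial likelihood is conjugate to the Beta prior: with 3 successes and 45 failures, the posterior is Beta(11.3+3, 3+45) = Beta(14.3, 48).
Posterior mean = α/(α+β) = 14.3/62.3 = 0.2295.

Posterior: Beta(14.3, 48); mean ≈ 0.2295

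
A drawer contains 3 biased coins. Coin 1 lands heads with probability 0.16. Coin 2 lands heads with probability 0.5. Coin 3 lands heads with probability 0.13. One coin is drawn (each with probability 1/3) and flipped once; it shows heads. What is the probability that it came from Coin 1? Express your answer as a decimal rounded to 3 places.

Posterior probability ≈ 0.203

P(heads|C1) = 0.16; P(heads|C2) = 0.5; P(heads|C3) = 0.13.
Prior × likelihood for each source: 0.333333·0.16=0.05333, 0.333333·0.5=0.1667, 0.333333·0.13=0.04333. Summing gives P(heads) = 0.26333.
P(Coin 1 | heads) = 0.05333 / 0.26333 = 0.203.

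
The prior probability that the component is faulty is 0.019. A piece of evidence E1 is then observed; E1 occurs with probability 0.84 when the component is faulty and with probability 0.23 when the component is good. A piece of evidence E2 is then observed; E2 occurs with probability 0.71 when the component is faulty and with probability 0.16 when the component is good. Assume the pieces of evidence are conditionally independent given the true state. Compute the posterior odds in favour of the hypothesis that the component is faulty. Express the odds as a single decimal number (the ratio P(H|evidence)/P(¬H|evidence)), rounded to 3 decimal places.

Posterior odds ≈ 0.314

Prior odds = 0.019/(1−0.019) = 0.019368.
Likelihood ratio for E1 = 0.84/0.23 = 3.6522.
Likelihood ratio for E2 = 0.71/0.16 = 4.4375.
Posterior odds = prior odds × LR₁ × LR₂ = 0.31389.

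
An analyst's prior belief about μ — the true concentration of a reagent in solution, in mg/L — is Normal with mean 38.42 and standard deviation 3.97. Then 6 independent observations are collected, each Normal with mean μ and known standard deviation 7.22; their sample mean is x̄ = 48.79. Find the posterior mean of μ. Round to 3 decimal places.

Posterior mean ≈ 45.105

Prior precision 1/τ₀² = 1/3.97² = 0.0634482; data precision n/σ² = 6/7.22² = 0.115100.
Posterior precision = 0.0634482 + 0.115100 = 0.178549.
Posterior mean = (0.0634482·38.42 + 0.115100·48.79) / 0.178549 = 45.105.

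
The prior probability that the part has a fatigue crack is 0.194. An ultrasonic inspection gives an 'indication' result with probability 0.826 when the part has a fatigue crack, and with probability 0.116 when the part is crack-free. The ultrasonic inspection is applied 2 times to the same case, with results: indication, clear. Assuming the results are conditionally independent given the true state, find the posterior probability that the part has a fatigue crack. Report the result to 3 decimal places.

Posterior P(H) ≈ 0.252

With H the event that the part has a fatigue crack, the joint likelihood of the observed sequence is P(data|H) = 0.826·0.174 = 0.14372 and P(data|¬H) = 0.116·0.884 = 0.10254.
Bayes: P(H|data) = 0.194·0.14372 / (0.194·0.14372 + 0.806·0.10254) = 0.027882/0.11053 = 0.2523.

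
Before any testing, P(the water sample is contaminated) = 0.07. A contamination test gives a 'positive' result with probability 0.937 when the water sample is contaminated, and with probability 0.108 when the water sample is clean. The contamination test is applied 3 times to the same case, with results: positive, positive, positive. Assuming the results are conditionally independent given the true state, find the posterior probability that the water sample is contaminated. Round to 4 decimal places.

With H the event that the water sample is contaminated, the joint likelihood of the observed sequence is P(data|H) = 0.937·0.937·0.937 = 0.82266 and P(data|¬H) = 0.108·0.108·0.108 = 0.0012597.
Bayes: P(H|data) = 0.07·0.82266 / (0.07·0.82266 + 0.93·0.0012597) = 0.057586/0.058758 = 0.9801.

Posterior P(H) ≈ 0.9801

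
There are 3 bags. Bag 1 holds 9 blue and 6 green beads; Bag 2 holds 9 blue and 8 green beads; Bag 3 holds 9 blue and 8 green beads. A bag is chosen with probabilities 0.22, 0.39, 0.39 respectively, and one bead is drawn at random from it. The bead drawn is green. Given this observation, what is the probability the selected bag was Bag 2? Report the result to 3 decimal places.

Tabulate prior·likelihood by source: [1] prior 0.22, lik 0.4, product 0.08800; [2] prior 0.39, lik 0.4706, product 0.1835; [3] prior 0.39, lik 0.4706, product 0.1835.
Normalizing constant = 0.45506; the posterior for Bag 2 is its product over the sum, 0.1835/0.45506 = 0.403.

Posterior probability ≈ 0.403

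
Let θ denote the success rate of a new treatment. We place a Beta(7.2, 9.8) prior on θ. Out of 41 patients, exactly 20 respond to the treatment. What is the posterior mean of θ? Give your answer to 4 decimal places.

Posterior mean ≈ 0.4690

The binomial likelihood is conjugate to the Beta prior: with 20 successes and 21 failures, the posterior is Beta(7.2+20, 9.8+21) = Beta(27.2, 30.8).
Posterior mean = α/(α+β) = 27.2/58 = 0.4690.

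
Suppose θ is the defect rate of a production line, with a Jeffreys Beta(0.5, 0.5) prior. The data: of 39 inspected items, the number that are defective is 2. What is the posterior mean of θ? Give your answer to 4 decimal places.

Posterior mean ≈ 0.0625

The binomial likelihood is conjugate to the Beta prior: with 2 successes and 37 failures, the posterior is Beta(0.5+2, 0.5+37) = Beta(2.5, 37.5).
E[θ | data] = 2.5/(2.5+37.5) = 0.0625.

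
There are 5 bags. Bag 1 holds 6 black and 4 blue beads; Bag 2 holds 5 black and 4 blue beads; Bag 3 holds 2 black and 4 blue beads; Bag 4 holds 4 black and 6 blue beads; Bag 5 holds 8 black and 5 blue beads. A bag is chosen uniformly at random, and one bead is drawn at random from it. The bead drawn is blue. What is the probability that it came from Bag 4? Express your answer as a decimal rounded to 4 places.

Posterior probability ≈ 0.2404

Tabulate prior·likelihood by source: [1] prior 0.2, lik 0.4, product 0.08000; [2] prior 0.2, lik 0.4444, product 0.08889; [3] prior 0.2, lik 0.6667, product 0.1333; [4] prior 0.2, lik 0.6, product 0.1200; [5] prior 0.2, lik 0.3846, product 0.07692.
Normalizing constant = 0.49915; the posterior for Bag 4 is its product over the sum, 0.1200/0.49915 = 0.2404.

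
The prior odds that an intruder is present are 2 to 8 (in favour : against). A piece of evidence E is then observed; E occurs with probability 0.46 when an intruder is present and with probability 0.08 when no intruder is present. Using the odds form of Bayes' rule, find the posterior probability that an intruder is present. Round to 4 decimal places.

Prior odds = 2/8 = 0.25000.
Likelihood ratio for E = 0.46/0.08 = 5.7500.
Posterior odds = prior odds × LR = 1.4375.
Posterior probability = odds/(1+odds) = 1.4375/2.4375 = 0.5897.

Posterior probability ≈ 0.5897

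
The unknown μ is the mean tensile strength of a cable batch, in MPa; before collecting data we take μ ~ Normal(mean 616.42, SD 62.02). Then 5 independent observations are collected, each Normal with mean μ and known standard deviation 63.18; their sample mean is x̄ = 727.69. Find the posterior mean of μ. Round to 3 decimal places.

With known σ, the Normal prior is conjugate. Weight on the data is w = (n/σ²)/(n/σ² + 1/τ₀²) = 0.00125260/(0.00125260+0.00025998) = 0.82812.
Posterior mean = w·x̄ + (1−w)·μ₀ = 0.82812·727.69 + 0.17188·616.42 = 708.565.

Posterior mean ≈ 708.565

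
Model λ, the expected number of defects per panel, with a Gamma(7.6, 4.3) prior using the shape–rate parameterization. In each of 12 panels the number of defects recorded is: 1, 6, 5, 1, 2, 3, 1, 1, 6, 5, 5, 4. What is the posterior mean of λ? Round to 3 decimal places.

Posterior mean ≈ 2.920

The Poisson likelihood adds the total count to the shape and the number of exposure periods to the rate. Here ∑xᵢ = 40 and n = 12, so shape 7.6→47.6 and rate 4.3→16.3.
E[λ | data] = 47.6/16.3 = 2.920.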